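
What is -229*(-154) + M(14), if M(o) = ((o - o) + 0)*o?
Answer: 35266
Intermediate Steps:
M(o) = 0 (M(o) = (0 + 0)*o = 0*o = 0)
-229*(-154) + M(14) = -229*(-154) + 0 = 35266 + 0 = 35266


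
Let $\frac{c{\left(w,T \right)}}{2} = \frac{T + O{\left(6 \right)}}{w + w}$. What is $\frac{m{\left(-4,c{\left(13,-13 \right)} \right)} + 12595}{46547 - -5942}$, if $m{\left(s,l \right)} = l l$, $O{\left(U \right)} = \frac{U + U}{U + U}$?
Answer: $\frac{2128699}{8870641} \approx 0.23997$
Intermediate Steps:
$O{\left(U \right)} = 1$ ($O{\left(U \right)} = \frac{2 U}{2 U} = 2 U \frac{1}{2 U} = 1$)
$c{\left(w,T \right)} = \frac{1 + T}{w}$ ($c{\left(w,T \right)} = 2 \frac{T + 1}{w + w} = 2 \frac{1 + T}{2 w} = \frac{1 + T}{w}$)
$m{\left(s,l \right)} = l^{2}$
$\frac{m{\left(-4,c{\left(13,-13 \right)} \right)} + 12595}{46547 - -5942} = \frac{\left(\frac{1 - 13}{13}\right)^{2} + 12595}{46547 - -5942} = \frac{\left(\frac{1}{13} \left(-12\right)\right)^{2} + 12595}{46547 + \left(-5926 + 11868\right)} = \frac{\left(- \frac{12}{13}\right)^{2} + 12595}{46547 + 5942} = \frac{\frac{144}{169} + 12595}{52489} = \frac{2128699}{169} \cdot \frac{1}{52489} = \frac{2128699}{8870641}$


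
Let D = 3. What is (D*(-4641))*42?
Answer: -584766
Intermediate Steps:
(D*(-4641))*42 = (3*(-4641))*42 = -13923*42 = -584766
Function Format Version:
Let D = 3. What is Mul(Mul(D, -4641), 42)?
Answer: -584766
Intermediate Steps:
Mul(Mul(D, -4641), 42) = Mul(Mul(3, -4641), 42) = Mul(-13923, 42) = -584766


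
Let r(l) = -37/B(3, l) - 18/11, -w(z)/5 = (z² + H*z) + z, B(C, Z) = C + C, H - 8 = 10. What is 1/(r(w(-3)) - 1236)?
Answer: -66/82091 ≈ -0.00080399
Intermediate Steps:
H = 18 (H = 8 + 10 = 18)
B(C, Z) = 2*C
w(z) = -95*z - 5*z² (w(z) = -5*((z² + 18*z) + z) = -5*(z² + 19*z) = -95*z - 5*z²)
r(l) = -515/66 (r(l) = -37/(2*3) - 18/11 = -37/6 - 18*1/11 = -37*⅙ - 18/11 = -37/6 - 18/11 = -515/66)
1/(r(w(-3)) - 1236) = 1/(-515/66 - 1236) = 1/(-82091/66) = -66/82091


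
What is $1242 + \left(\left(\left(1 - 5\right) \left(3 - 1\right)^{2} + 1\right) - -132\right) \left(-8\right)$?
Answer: $306$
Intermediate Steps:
$1242 + \left(\left(\left(1 - 5\right) \left(3 - 1\right)^{2} + 1\right) - -132\right) \left(-8\right) = 1242 + \left(\left(\left(1 - 5\right) 2^{2} + 1\right) + 132\right) \left(-8\right) = 1242 + \left(\left(\left(-4\right) 4 + 1\right) + 132\right) \left(-8\right) = 1242 + \left(\left(-16 + 1\right) + 132\right) \left(-8\right) = 1242 + \left(-15 + 132\right) \left(-8\right) = 1242 + 117 \left(-8\right) = 1242 - 936 = 306$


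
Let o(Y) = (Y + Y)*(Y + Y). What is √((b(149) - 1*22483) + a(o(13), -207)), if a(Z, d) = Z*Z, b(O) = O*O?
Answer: √456694 ≈ 675.79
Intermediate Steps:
o(Y) = 4*Y² (o(Y) = (2*Y)*(2*Y) = 4*Y²)
b(O) = O²
a(Z, d) = Z²
√((b(149) - 1*22483) + a(o(13), -207)) = √((149² - 1*22483) + (4*13²)²) = √((22201 - 22483) + (4*169)²) = √(-282 + 676²) = √(-282 + 456976) = √456694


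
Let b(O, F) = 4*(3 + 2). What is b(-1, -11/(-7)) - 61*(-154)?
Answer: 9414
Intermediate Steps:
b(O, F) = 20 (b(O, F) = 4*5 = 20)
b(-1, -11/(-7)) - 61*(-154) = 20 - 61*(-154) = 20 + 9394 = 9414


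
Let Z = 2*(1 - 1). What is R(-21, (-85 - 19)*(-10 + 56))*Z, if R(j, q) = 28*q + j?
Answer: 0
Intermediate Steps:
Z = 0 (Z = 2*0 = 0)
R(j, q) = j + 28*q
R(-21, (-85 - 19)*(-10 + 56))*Z = (-21 + 28*((-85 - 19)*(-10 + 56)))*0 = (-21 + 28*(-104*46))*0 = (-21 + 28*(-4784))*0 = (-21 - 133952)*0 = -133973*0 = 0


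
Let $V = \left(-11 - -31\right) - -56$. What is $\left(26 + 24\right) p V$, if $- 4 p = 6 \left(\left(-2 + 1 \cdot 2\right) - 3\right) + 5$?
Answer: $12350$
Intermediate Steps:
$p = \frac{13}{4}$ ($p = - \frac{6 \left(\left(-2 + 1 \cdot 2\right) - 3\right) + 5}{4} = - \frac{6 \left(\left(-2 + 2\right) - 3\right) + 5}{4} = - \frac{6 \left(0 - 3\right) + 5}{4} = - \frac{6 \left(-3\right) + 5}{4} = - \frac{-18 + 5}{4} = \left(- \frac{1}{4}\right) \left(-13\right) = \frac{13}{4} \approx 3.25$)
$V = 76$ ($V = \left(-11 + 31\right) + 56 = 20 + 56 = 76$)
$\left(26 + 24\right) p V = \left(26 + 24\right) \frac{13}{4} \cdot 76 = 50 \cdot \frac{13}{4} \cdot 76 = \frac{325}{2} \cdot 76 = 12350$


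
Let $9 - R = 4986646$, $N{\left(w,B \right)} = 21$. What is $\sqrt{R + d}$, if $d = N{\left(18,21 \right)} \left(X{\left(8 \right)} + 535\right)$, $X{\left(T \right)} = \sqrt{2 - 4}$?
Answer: $\sqrt{-4975402 + 21 i \sqrt{2}} \approx 0.007 + 2230.6 i$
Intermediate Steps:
$R = -4986637$ ($R = 9 - 4986646 = -4986637$)
$X{\left(T \right)} = i \sqrt{2}$ ($X{\left(T \right)} = \sqrt{-2} = i \sqrt{2}$)
$d = 11235 + 21 i \sqrt{2}$ ($d = 21 \left(i \sqrt{2} + 535\right) = 21 \left(535 + i \sqrt{2}\right) = 11235 + 21 i \sqrt{2} \approx 11235.0 + 29.698 i$)
$\sqrt{R + d} = \sqrt{-4986637 + \left(11235 + 21 i \sqrt{2}\right)} = \sqrt{-4975402 + 21 i \sqrt{2}}$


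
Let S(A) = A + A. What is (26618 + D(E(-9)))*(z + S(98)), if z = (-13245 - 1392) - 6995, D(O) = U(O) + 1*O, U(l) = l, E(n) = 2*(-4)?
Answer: -570240472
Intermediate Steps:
E(n) = -8
D(O) = 2*O (D(O) = O + 1*O = O + O = 2*O)
z = -21632 (z = -14637 - 6995 = -21632)
S(A) = 2*A
(26618 + D(E(-9)))*(z + S(98)) = (26618 + 2*(-8))*(-21632 + 2*98) = (26618 - 16)*(-21632 + 196) = 26602*(-21436) = -570240472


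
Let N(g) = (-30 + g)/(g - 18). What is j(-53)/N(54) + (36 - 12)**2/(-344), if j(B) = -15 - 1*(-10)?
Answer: -789/86 ≈ -9.1744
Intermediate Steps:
j(B) = -5 (j(B) = -15 + 10 = -5)
N(g) = (-30 + g)/(-18 + g)
j(-53)/N(54) + (36 - 12)**2/(-344) = -5*(-18 + 54)/(-30 + 54) + (36 - 12)**2/(-344) = -5/(24/36) + 24**2*(-1/344) = -5/((1/36)*24) + 576*(-1/344) = -5/2/3 - 72/43 = -5*3/2 - 72/43 = -15/2 - 72/43 = -789/86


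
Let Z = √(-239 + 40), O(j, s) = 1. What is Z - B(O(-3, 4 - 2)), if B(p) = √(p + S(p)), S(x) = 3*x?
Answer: -2 + I*√199 ≈ -2.0 + 14.107*I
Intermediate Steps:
B(p) = 2*√p (B(p) = √(p + 3*p) = √(4*p) = 2*√p)
Z = I*√199 (Z = √(-199) = I*√199 ≈ 14.107*I)
Z - B(O(-3, 4 - 2)) = I*√199 - 2*√1 = I*√199 - 2 = -2 + I*√199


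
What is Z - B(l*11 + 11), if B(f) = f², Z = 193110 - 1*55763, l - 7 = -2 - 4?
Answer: 136863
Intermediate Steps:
l = 1 (l = 7 + (-2 - 4) = 7 - 6 = 1)
Z = 137347 (Z = 193110 - 55763 = 137347)
Z - B(l*11 + 11) = 137347 - (1*11 + 11)² = 137347 - (11 + 11)² = 137347 - 1*22² = 137347 - 1*484 = 137347 - 484 = 136863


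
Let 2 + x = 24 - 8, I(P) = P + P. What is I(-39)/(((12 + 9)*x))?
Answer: -13/49 ≈ -0.26531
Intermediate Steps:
I(P) = 2*P
x = 14 (x = -2 + (24 - 8) = -2 + 16 = 14)
I(-39)/(((12 + 9)*x)) = (2*(-39))/(((12 + 9)*14)) = -78/(21*14) = -78/294 = -78*1/294 = -13/49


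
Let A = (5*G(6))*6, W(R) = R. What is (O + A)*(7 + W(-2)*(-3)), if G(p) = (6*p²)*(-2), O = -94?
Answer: -169702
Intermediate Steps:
G(p) = -12*p²
A = -12960 (A = (5*(-12*6²))*6 = (5*(-12*36))*6 = (5*(-432))*6 = -2160*6 = -12960)
(O + A)*(7 + W(-2)*(-3)) = (-94 - 12960)*(7 - 2*(-3)) = -13054*(7 + 6) = -13054*13 = -169702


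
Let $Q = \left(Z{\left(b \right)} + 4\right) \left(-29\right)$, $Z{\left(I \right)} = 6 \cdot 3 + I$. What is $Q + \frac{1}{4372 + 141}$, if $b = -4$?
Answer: $- \frac{2355785}{4513} \approx -522.0$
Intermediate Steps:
$Z{\left(I \right)} = 18 + I$
$Q = -522$ ($Q = \left(\left(18 - 4\right) + 4\right) \left(-29\right) = \left(14 + 4\right) \left(-29\right) = 18 \left(-29\right) = -522$)
$Q + \frac{1}{4372 + 141} = -522 + \frac{1}{4372 + 141} = -522 + \frac{1}{4513} = - \frac{2355785}{4513}$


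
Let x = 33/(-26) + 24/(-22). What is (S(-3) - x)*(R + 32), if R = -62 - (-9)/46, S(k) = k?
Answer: 250893/13156 ≈ 19.071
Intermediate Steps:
x = -675/286 (x = 33*(-1/26) + 24*(-1/22) = -33/26 - 12/11 = -675/286 ≈ -2.3601)
R = -2843/46 (R = -62 - (-9)/46 = -62 - 1*(-9/46) = -62 + 9/46 = -2843/46 ≈ -61.804)
(S(-3) - x)*(R + 32) = (-3 - 1*(-675/286))*(-2843/46 + 32) = (-3 + 675/286)*(-1371/46) = -183/286*(-1371/46) = 250893/13156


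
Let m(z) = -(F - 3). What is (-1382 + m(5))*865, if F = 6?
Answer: -1198025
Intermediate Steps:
m(z) = -3 (m(z) = -(6 - 3) = -1*3 = -3)
(-1382 + m(5))*865 = (-1382 - 3)*865 = -1385*865 = -1198025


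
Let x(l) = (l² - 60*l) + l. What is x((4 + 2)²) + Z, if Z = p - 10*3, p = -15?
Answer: -873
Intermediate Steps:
x(l) = l² - 59*l
Z = -45 (Z = -15 - 10*3 = -15 - 30 = -45)
x((4 + 2)²) + Z = (4 + 2)²*(-59 + (4 + 2)²) - 45 = 6²*(-59 + 6²) - 45 = 36*(-59 + 36) - 45 = 36*(-23) - 45 = -828 - 45 = -873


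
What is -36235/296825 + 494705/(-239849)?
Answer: -31106348028/14238635885 ≈ -2.1846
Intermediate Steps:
-36235/296825 + 494705/(-239849) = -36235*1/296825 + 494705*(-1/239849) = -7247/59365 - 494705/239849 = -31106348028/14238635885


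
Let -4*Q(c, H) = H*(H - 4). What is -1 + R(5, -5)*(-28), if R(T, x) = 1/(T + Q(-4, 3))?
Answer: -135/23 ≈ -5.8696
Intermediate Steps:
Q(c, H) = -H*(-4 + H)/4 (Q(c, H) = -H*(H - 4)/4 = -H*(-4 + H)/4)
R(T, x) = 1/(¾ + T) (R(T, x) = 1/(T + (¼)*3*(4 - 1*3)) = 1/(T + (¼)*3*(4 - 3)) = 1/(T + (¼)*3*1) = 1/(T + ¾) = 1/(¾ + T))
-1 + R(5, -5)*(-28) = -1 + (4/(3 + 4*5))*(-28) = -1 + (4/(3 + 20))*(-28) = -1 + (4/23)*(-28) = -1 - 112/23 = -135/23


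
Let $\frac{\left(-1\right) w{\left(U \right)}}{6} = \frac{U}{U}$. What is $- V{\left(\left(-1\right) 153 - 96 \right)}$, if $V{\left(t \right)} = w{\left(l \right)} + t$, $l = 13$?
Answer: $255$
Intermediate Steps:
$w{\left(U \right)} = -6$ ($w{\left(U \right)} = - 6 \frac{U}{U} = \left(-6\right) 1 = -6$)
$V{\left(t \right)} = -6 + t$
$- V{\left(\left(-1\right) 153 - 96 \right)} = - (-6 - 249) = \left(-1\right) \left(-255\right) = 255$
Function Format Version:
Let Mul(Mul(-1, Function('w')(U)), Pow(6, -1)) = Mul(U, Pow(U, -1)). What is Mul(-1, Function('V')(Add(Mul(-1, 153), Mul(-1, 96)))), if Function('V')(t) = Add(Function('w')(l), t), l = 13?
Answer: 255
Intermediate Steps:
Function('w')(U) = -6 (Function('w')(U) = Mul(-6, Mul(U, Pow(U, -1))) = Mul(-6, 1) = -6)
Function('V')(t) = Add(-6, t)
Mul(-1, Function('V')(Add(Mul(-1, 153), Mul(-1, 96)))) = Mul(-1, Add(-6, Add(Mul(-1, 153), Mul(-1, 96)))) = Mul(-1, Add(-6, Add(-153, -96))) = Mul(-1, Add(-6, -249)) = Mul(-1, -255) = 255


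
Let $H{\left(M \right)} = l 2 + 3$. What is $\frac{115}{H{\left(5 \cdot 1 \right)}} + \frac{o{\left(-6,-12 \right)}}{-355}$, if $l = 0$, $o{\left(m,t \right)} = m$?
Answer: $\frac{40843}{1065} \approx 38.35$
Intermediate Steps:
$H{\left(M \right)} = 3$ ($H{\left(M \right)} = 0 \cdot 2 + 3 = 0 + 3 = 3$)
$\frac{115}{H{\left(5 \cdot 1 \right)}} + \frac{o{\left(-6,-12 \right)}}{-355} = \frac{115}{3} - \frac{6}{-355} = 115 \cdot \frac{1}{3} - - \frac{6}{355} = \frac{115}{3} + \frac{6}{355} = \frac{40843}{1065}$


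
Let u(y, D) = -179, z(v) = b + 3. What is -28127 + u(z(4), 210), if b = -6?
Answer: -28306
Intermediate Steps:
z(v) = -3 (z(v) = -6 + 3 = -3)
-28127 + u(z(4), 210) = -28127 - 179 = -28306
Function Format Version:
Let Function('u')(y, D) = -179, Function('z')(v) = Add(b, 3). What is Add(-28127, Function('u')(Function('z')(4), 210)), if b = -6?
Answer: -28306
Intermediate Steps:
Function('z')(v) = -3 (Function('z')(v) = Add(-6, 3) = -3)
Add(-28127, Function('u')(Function('z')(4), 210)) = Add(-28127, -179) = -28306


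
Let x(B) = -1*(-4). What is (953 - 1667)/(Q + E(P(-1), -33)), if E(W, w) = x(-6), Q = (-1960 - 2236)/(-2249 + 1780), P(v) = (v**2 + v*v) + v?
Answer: -55811/1012 ≈ -55.149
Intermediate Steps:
P(v) = v + 2*v**2 (P(v) = (v**2 + v**2) + v = 2*v**2 + v = v + 2*v**2)
Q = 4196/469 (Q = -4196/(-469) = -4196*(-1/469) = 4196/469 ≈ 8.9467)
x(B) = 4
E(W, w) = 4
(953 - 1667)/(Q + E(P(-1), -33)) = (953 - 1667)/(4196/469 + 4) = -714/6072/469 = -714*469/6072 = -55811/1012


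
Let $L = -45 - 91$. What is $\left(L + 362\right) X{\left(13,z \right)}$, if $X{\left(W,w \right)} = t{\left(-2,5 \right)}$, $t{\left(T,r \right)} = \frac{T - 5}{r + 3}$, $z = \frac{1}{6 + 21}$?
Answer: $- \frac{791}{4} \approx -197.75$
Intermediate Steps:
$z = \frac{1}{27} \approx 0.037037$
$t{\left(T,r \right)} = \frac{-5 + T}{3 + r}$
$X{\left(W,w \right)} = - \frac{7}{8}$ ($X{\left(W,w \right)} = \frac{-5 - 2}{3 + 5} = \frac{1}{8} \left(-7\right) = - \frac{7}{8}$)
$L = -136$ ($L = -45 - 91 = -136$)
$\left(L + 362\right) X{\left(13,z \right)} = \left(-136 + 362\right) \left(- \frac{7}{8}\right) = 226 \left(- \frac{7}{8}\right) = - \frac{791}{4}$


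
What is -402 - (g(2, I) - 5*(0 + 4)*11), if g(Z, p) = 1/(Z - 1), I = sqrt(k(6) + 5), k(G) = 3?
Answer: -183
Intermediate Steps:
I = 2*sqrt(2) (I = sqrt(3 + 5) = sqrt(8) = 2*sqrt(2) ≈ 2.8284)
g(Z, p) = 1/(-1 + Z)
-402 - (g(2, I) - 5*(0 + 4)*11) = -402 - (1/(-1 + 2) - 5*(0 + 4)*11) = -402 - (1/1 - 5*4*11) = -402 - (1 - 20*11) = -402 - (1 - 220) = -402 - 1*(-219) = -402 + 219 = -183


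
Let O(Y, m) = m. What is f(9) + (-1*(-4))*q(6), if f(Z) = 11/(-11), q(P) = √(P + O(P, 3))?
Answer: 11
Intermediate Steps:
q(P) = √(3 + P) (q(P) = √(P + 3) = √(3 + P))
f(Z) = -1 (f(Z) = 11*(-1/11) = -1)
f(9) + (-1*(-4))*q(6) = -1 + (-1*(-4))*√(3 + 6) = -1 + 4*√9 = -1 + 4*3 = -1 + 12 = 11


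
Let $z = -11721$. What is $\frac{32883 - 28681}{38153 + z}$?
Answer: $\frac{2101}{13216} \approx 0.15897$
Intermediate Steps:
$\frac{32883 - 28681}{38153 + z} = \frac{32883 - 28681}{38153 - 11721} = \frac{4202}{26432} = 4202 \cdot \frac{1}{26432} = \frac{2101}{13216}$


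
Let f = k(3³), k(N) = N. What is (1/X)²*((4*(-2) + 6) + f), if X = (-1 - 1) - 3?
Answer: 1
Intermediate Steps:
X = -5 (X = -2 - 3 = -5)
f = 27 (f = 3³ = 27)
(1/X)²*((4*(-2) + 6) + f) = (1/(-5))²*((4*(-2) + 6) + 27) = (-⅕)²*((-8 + 6) + 27) = (-2 + 27)/25 = (1/25)*25 = 1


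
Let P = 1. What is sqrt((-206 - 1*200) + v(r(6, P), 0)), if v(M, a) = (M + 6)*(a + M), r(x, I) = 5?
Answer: 3*I*sqrt(39) ≈ 18.735*I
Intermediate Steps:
v(M, a) = (6 + M)*(M + a)
sqrt((-206 - 1*200) + v(r(6, P), 0)) = sqrt((-206 - 1*200) + (5**2 + 6*5 + 6*0 + 5*0)) = sqrt((-206 - 200) + (25 + 30 + 0 + 0)) = sqrt(-406 + 55) = sqrt(-351) = 3*I*sqrt(39)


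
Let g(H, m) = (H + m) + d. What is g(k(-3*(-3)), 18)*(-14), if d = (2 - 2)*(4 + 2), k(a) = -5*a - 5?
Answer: 448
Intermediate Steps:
k(a) = -5 - 5*a
d = 0 (d = 0*6 = 0)
g(H, m) = H + m (g(H, m) = (H + m) + 0 = H + m)
g(k(-3*(-3)), 18)*(-14) = ((-5 - (-15)*(-3)) + 18)*(-14) = ((-5 - 5*9) + 18)*(-14) = ((-5 - 45) + 18)*(-14) = (-50 + 18)*(-14) = -32*(-14) = 448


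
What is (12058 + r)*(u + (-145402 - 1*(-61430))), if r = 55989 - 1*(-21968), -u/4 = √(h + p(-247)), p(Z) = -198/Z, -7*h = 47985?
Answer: -7558739580 - 360060*I*√418167789/247 ≈ -7.5587e+9 - 2.9809e+7*I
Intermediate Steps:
h = -6855 (h = -⅐*47985 = -6855)
u = -4*I*√418167789/247 (u = -4*√(-6855 - 198/(-247)) = -4*√(-6855 - 198*(-1/247)) = -4*√(-6855 + 198/247) = -4*I*√418167789/247 ≈ -331.16*I)
r = 77957 (r = 55989 + 21968 = 77957)
(12058 + r)*(u + (-145402 - 1*(-61430))) = (12058 + 77957)*(-4*I*√418167789/247 + (-145402 - 1*(-61430))) = 90015*(-4*I*√418167789/247 + (-145402 + 61430)) = 90015*(-4*I*√418167789/247 - 83972) = 90015*(-83972 - 4*I*√418167789/247) = -7558739580 - 360060*I*√418167789/247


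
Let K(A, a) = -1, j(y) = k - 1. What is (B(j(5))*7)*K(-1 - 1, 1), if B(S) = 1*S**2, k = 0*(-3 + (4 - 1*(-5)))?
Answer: -7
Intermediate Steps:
k = 0 (k = 0*(-3 + (4 + 5)) = 0*(-3 + 9) = 0*6 = 0)
j(y) = -1 (j(y) = 0 - 1 = -1)
B(S) = S**2
(B(j(5))*7)*K(-1 - 1, 1) = ((-1)**2*7)*(-1) = (1*7)*(-1) = 7*(-1) = -7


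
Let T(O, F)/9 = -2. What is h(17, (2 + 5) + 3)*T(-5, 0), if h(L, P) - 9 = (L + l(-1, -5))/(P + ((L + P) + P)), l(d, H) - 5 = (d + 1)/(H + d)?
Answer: -8010/47 ≈ -170.43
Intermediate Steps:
l(d, H) = 5 + (1 + d)/(H + d) (l(d, H) = 5 + (d + 1)/(H + d) = 5 + (1 + d)/(H + d))
T(O, F) = -18 (T(O, F) = 9*(-2) = -18)
h(L, P) = 9 + (5 + L)/(L + 3*P) (h(L, P) = 9 + (L + (1 + 5*(-5) + 6*(-1))/(-5 - 1))/(P + ((L + P) + P)) = 9 + (L + (1 - 25 - 6)/(-6))/(P + (L + 2*P)) = 9 + (L - ⅙*(-30))/(L + 3*P) = 9 + (L + 5)/(L + 3*P) = 9 + (5 + L)/(L + 3*P))
h(17, (2 + 5) + 3)*T(-5, 0) = ((5 + 10*17 + 27*((2 + 5) + 3))/(17 + 3*((2 + 5) + 3)))*(-18) = ((5 + 170 + 27*(7 + 3))/(17 + 3*(7 + 3)))*(-18) = ((5 + 170 + 27*10)/(17 + 3*10))*(-18) = ((5 + 170 + 270)/(17 + 30))*(-18) = (445/47)*(-18) = -8010/47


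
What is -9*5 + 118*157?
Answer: 18481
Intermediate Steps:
-9*5 + 118*157 = -45 + 18526 = 18481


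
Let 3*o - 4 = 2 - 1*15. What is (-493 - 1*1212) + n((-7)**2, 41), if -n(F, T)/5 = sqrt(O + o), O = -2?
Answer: -1705 - 5*I*sqrt(5) ≈ -1705.0 - 11.18*I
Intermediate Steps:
o = -3 (o = 4/3 + (2 - 1*15)/3 = 4/3 + (2 - 15)/3 = 4/3 + (1/3)*(-13) = 4/3 - 13/3 = -3)
n(F, T) = -5*I*sqrt(5) (n(F, T) = -5*sqrt(-2 - 3) = -5*I*sqrt(5))
(-493 - 1*1212) + n((-7)**2, 41) = (-493 - 1*1212) - 5*I*sqrt(5) = (-493 - 1212) - 5*I*sqrt(5) = -1705 - 5*I*sqrt(5)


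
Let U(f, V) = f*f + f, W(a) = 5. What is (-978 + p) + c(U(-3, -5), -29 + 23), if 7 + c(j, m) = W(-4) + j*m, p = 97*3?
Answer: -725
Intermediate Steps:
p = 291
U(f, V) = f + f² (U(f, V) = f² + f = f + f²)
c(j, m) = -2 + j*m (c(j, m) = -7 + (5 + j*m) = -2 + j*m)
(-978 + p) + c(U(-3, -5), -29 + 23) = (-978 + 291) + (-2 + (-3*(1 - 3))*(-29 + 23)) = -687 + (-2 - 3*(-2)*(-6)) = -687 + (-2 + 6*(-6)) = -687 + (-2 - 36) = -687 - 38 = -725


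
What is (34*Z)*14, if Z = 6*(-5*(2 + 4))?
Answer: -85680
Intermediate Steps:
Z = -180 (Z = 6*(-5*6) = 6*(-30) = -180)
(34*Z)*14 = (34*(-180))*14 = -6120*14 = -85680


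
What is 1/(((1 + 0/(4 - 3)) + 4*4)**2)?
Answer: 1/289 ≈ 0.0034602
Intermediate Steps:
1/(((1 + 0/(4 - 3)) + 4*4)**2) = 1/(((1 + 0/1) + 16)**2) = 1/(((1 + 0*1) + 16)**2) = 1/(((1 + 0) + 16)**2) = 1/((1 + 16)**2) = 1/(17**2) = 1/289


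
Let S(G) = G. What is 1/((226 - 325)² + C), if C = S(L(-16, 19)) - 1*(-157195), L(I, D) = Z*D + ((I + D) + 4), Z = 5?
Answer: 1/167098 ≈ 5.9845e-6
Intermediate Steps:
L(I, D) = 4 + I + 6*D (L(I, D) = 5*D + ((I + D) + 4) = 5*D + ((D + I) + 4) = 5*D + (4 + D + I) = 4 + I + 6*D)
C = 157297 (C = (4 - 16 + 6*19) - 1*(-157195) = (4 - 16 + 114) + 157195 = 102 + 157195 = 157297)
1/((226 - 325)² + C) = 1/((226 - 325)² + 157297) = 1/((-99)² + 157297) = 1/(9801 + 157297) = 1/167098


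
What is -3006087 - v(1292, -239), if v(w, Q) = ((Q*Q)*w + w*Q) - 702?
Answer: -76496929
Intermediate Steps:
v(w, Q) = -702 + Q*w + w*Q**2 (v(w, Q) = (Q**2*w + Q*w) - 702 = (w*Q**2 + Q*w) - 702 = (Q*w + w*Q**2) - 702 = -702 + Q*w + w*Q**2)
-3006087 - v(1292, -239) = -3006087 - (-702 - 239*1292 + 1292*(-239)**2) = -3006087 - (-702 - 308788 + 1292*57121) = -3006087 - (-702 - 308788 + 73800332) = -3006087 - 1*73490842 = -3006087 - 73490842 = -76496929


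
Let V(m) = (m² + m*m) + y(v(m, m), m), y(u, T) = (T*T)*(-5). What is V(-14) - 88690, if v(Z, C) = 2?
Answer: -89278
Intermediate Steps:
y(u, T) = -5*T² (y(u, T) = T²*(-5) = -5*T²)
V(m) = -3*m² (V(m) = (m² + m*m) - 5*m² = (m² + m²) - 5*m² = 2*m² - 5*m² = -3*m²)
V(-14) - 88690 = -3*(-14)² - 88690 = -3*196 - 88690 = -588 - 88690 = -89278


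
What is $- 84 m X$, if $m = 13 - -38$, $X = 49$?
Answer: $-209916$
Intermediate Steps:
$m = 51$ ($m = 13 + 38 = 51$)
$- 84 m X = \left(-84\right) 51 \cdot 49 = \left(-4284\right) 49 = -209916$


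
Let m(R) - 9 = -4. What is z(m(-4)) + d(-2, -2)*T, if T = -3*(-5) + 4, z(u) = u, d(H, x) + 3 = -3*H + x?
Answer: 24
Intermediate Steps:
d(H, x) = -3 + x - 3*H (d(H, x) = -3 + (-3*H + x) = -3 + (x - 3*H) = -3 + x - 3*H)
m(R) = 5 (m(R) = 9 - 4 = 5)
T = 19 (T = 15 + 4 = 19)
z(m(-4)) + d(-2, -2)*T = 5 + (-3 - 2 - 3*(-2))*19 = 5 + (-3 - 2 + 6)*19 = 5 + 1*19 = 5 + 19 = 24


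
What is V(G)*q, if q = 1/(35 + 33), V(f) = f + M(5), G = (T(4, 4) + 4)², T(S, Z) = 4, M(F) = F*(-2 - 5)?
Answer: 29/68 ≈ 0.42647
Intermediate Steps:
M(F) = -7*F (M(F) = F*(-7) = -7*F)
G = 64 (G = (4 + 4)² = 8² = 64)
V(f) = -35 + f (V(f) = f - 7*5 = f - 35 = -35 + f)
q = 1/68 ≈ 0.014706
V(G)*q = (-35 + 64)*(1/68) = 29*(1/68) = 29/68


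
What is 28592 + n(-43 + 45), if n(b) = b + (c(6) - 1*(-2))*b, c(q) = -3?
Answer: 28592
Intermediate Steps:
n(b) = 0 (n(b) = b + (-3 - 1*(-2))*b = b + (-3 + 2)*b = b - b = 0)
28592 + n(-43 + 45) = 28592 + 0 = 28592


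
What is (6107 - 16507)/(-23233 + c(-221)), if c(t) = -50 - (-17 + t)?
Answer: 2080/4609 ≈ 0.45129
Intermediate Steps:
c(t) = -33 - t (c(t) = -50 + (17 - t) = -33 - t)
(6107 - 16507)/(-23233 + c(-221)) = (6107 - 16507)/(-23233 + (-33 - 1*(-221))) = -10400/(-23233 + (-33 + 221)) = -10400/(-23233 + 188) = -10400/(-23045) = -10400*(-1/23045) = 2080/4609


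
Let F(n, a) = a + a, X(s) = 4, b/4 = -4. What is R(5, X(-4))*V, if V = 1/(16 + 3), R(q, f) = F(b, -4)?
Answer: -8/19 ≈ -0.42105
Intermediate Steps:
b = -16 (b = 4*(-4) = -16)
F(n, a) = 2*a
R(q, f) = -8 (R(q, f) = 2*(-4) = -8)
V = 1/19 ≈ 0.052632
R(5, X(-4))*V = -8*1/19 = -8/19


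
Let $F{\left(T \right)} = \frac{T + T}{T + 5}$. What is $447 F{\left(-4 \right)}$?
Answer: $-3576$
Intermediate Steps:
$F{\left(T \right)} = \frac{2 T}{5 + T}$
$447 F{\left(-4 \right)} = 447 \cdot 2 \left(-4\right) \frac{1}{5 - 4} = 447 \cdot 2 \left(-4\right) 1^{-1} = 447 \cdot 2 \left(-4\right) 1 = 447 \left(-8\right) = -3576$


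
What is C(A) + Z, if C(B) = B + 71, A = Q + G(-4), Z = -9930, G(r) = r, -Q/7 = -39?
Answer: -9590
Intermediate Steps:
Q = 273 (Q = -7*(-39) = 273)
A = 269 (A = 273 - 4 = 269)
C(B) = 71 + B
C(A) + Z = (71 + 269) - 9930 = 340 - 9930 = -9590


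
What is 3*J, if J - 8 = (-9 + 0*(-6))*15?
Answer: -381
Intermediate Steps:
J = -127 (J = 8 + (-9 + 0*(-6))*15 = 8 + (-9 + 0)*15 = 8 - 9*15 = 8 - 135 = -127)
3*J = 3*(-127) = -381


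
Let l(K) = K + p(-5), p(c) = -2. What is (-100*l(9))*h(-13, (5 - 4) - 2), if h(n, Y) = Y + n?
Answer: 9800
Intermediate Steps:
l(K) = -2 + K (l(K) = K - 2 = -2 + K)
(-100*l(9))*h(-13, (5 - 4) - 2) = (-100*(-2 + 9))*(((5 - 4) - 2) - 13) = (-100*7)*((1 - 2) - 13) = -700*(-1 - 13) = -700*(-14) = 9800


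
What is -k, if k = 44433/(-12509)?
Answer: 44433/12509 ≈ 3.5521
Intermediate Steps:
k = -44433/12509 (k = 44433*(-1/12509) = -44433/12509 ≈ -3.5521)
-k = -1*(-44433/12509) = 44433/12509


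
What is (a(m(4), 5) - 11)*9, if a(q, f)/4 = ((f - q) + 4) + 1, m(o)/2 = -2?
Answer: 405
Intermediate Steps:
m(o) = -4 (m(o) = 2*(-2) = -4)
a(q, f) = 20 - 4*q + 4*f (a(q, f) = 4*(((f - q) + 4) + 1) = 4*((4 + f - q) + 1) = 4*(5 + f - q) = 20 - 4*q + 4*f)
(a(m(4), 5) - 11)*9 = ((20 - 4*(-4) + 4*5) - 11)*9 = ((20 + 16 + 20) - 11)*9 = (56 - 11)*9 = 45*9 = 405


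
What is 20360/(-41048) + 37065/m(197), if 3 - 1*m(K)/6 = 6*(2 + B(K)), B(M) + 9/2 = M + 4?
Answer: -69440425/12191256 ≈ -5.6959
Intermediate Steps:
B(M) = -½ + M (B(M) = -9/2 + (M + 4) = -9/2 + (4 + M) = -½ + M)
m(K) = -36 - 36*K (m(K) = 18 - 36*(2 + (-½ + K)) = 18 - 36*(3/2 + K) = 18 - 6*(9 + 6*K) = 18 + (-54 - 36*K) = -36 - 36*K)
20360/(-41048) + 37065/m(197) = 20360/(-41048) + 37065/(-36 - 36*197) = 20360*(-1/41048) + 37065/(-36 - 7092) = -2545/5131 + 37065/(-7128) = -2545/5131 + 37065*(-1/7128) = -2545/5131 - 12355/2376 = -69440425/12191256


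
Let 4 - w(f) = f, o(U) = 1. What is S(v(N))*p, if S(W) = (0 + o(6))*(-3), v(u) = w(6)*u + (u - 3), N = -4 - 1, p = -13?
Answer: 39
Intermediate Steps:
w(f) = 4 - f
N = -5
v(u) = -3 - u (v(u) = (4 - 1*6)*u + (u - 3) = (4 - 6)*u + (-3 + u) = -2*u + (-3 + u) = -3 - u)
S(W) = -3 (S(W) = (0 + 1)*(-3) = 1*(-3) = -3)
S(v(N))*p = -3*(-13) = 39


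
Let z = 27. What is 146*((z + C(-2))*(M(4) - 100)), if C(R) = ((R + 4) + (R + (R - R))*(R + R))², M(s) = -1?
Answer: -1872742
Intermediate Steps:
C(R) = (4 + R + 2*R²)² (C(R) = ((4 + R) + (R + 0)*(2*R))² = ((4 + R) + R*(2*R))² = ((4 + R) + 2*R²)² = (4 + R + 2*R²)²)
146*((z + C(-2))*(M(4) - 100)) = 146*((27 + (4 - 2 + 2*(-2)²)²)*(-1 - 100)) = 146*((27 + (4 - 2 + 2*4)²)*(-101)) = 146*((27 + (4 - 2 + 8)²)*(-101)) = 146*((27 + 10²)*(-101)) = 146*((27 + 100)*(-101)) = 146*(127*(-101)) = 146*(-12827) = -1872742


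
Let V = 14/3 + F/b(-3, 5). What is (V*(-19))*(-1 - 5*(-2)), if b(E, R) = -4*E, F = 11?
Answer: -3819/4 ≈ -954.75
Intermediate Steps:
V = 67/12 (V = 14/3 + 11/((-4*(-3))) = 14*(⅓) + 11/12 = 14/3 + 11*(1/12) = 14/3 + 11/12 = 67/12 ≈ 5.5833)
(V*(-19))*(-1 - 5*(-2)) = ((67/12)*(-19))*(-1 - 5*(-2)) = -1273*(-1 + 10)/12 = -1273/12*9 = -3819/4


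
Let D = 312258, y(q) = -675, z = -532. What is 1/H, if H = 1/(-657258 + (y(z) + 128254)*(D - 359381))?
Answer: -6012562475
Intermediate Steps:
H = -1/6012562475 (H = 1/(-657258 + (-675 + 128254)*(312258 - 359381)) = 1/(-657258 + 127579*(-47123)) = 1/(-657258 - 6011905217) = 1/(-6012562475) = -1/6012562475 ≈ -1.6632e-10)
1/H = 1/(-1/6012562475) = -6012562475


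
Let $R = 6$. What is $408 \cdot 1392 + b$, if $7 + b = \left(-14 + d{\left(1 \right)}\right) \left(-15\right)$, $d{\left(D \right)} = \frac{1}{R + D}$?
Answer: $\frac{3976958}{7} \approx 5.6814 \cdot 10^{5}$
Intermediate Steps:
$d{\left(D \right)} = \frac{1}{6 + D}$
$b = \frac{1406}{7}$ ($b = -7 + \left(-14 + \frac{1}{6 + 1}\right) \left(-15\right) = -7 + \left(-14 + \frac{1}{7}\right) \left(-15\right) = -7 - - \frac{1455}{7} = -7 + \frac{1455}{7} = \frac{1406}{7} \approx 200.86$)
$408 \cdot 1392 + b = 408 \cdot 1392 + \frac{1406}{7} = 567936 + \frac{1406}{7} = \frac{3976958}{7}$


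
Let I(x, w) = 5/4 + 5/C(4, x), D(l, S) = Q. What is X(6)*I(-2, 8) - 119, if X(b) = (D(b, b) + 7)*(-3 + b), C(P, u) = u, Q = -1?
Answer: -283/2 ≈ -141.50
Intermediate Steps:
D(l, S) = -1
I(x, w) = 5/4 + 5/x
X(b) = -18 + 6*b (X(b) = (-1 + 7)*(-3 + b) = 6*(-3 + b) = -18 + 6*b)
X(6)*I(-2, 8) - 119 = (-18 + 6*6)*(5/4 + 5/(-2)) - 119 = (-18 + 36)*(5/4 + 5*(-1/2)) - 119 = 18*(5/4 - 5/2) - 119 = 18*(-5/4) - 119 = -45/2 - 119 = -283/2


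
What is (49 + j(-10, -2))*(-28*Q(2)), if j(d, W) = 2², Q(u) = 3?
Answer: -4452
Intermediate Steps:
j(d, W) = 4
(49 + j(-10, -2))*(-28*Q(2)) = (49 + 4)*(-28*3) = 53*(-84) = -4452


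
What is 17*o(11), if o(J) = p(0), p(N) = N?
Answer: 0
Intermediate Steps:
o(J) = 0
17*o(11) = 17*0 = 0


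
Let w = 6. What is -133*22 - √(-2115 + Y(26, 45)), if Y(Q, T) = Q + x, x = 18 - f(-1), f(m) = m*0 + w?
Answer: -2926 - I*√2077 ≈ -2926.0 - 45.574*I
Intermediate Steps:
f(m) = 6 (f(m) = m*0 + 6 = 0 + 6 = 6)
x = 12 (x = 18 - 1*6 = 18 - 6 = 12)
Y(Q, T) = 12 + Q (Y(Q, T) = Q + 12 = 12 + Q)
-133*22 - √(-2115 + Y(26, 45)) = -133*22 - √(-2115 + (12 + 26)) = -2926 - √(-2115 + 38) = -2926 - √(-2077) = -2926 - I*√2077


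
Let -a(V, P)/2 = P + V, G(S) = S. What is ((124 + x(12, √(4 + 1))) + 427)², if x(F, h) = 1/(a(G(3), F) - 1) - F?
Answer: 279157264/961 ≈ 2.9049e+5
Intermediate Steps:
a(V, P) = -2*P - 2*V (a(V, P) = -2*(P + V) = -2*P - 2*V)
x(F, h) = 1/(-7 - 2*F) - F (x(F, h) = 1/((-2*F - 2*3) - 1) - F = 1/((-2*F - 6) - 1) - F = 1/((-6 - 2*F) - 1) - F = 1/(-7 - 2*F) - F)
((124 + x(12, √(4 + 1))) + 427)² = ((124 + (-1 - 1*12 - 2*12*(3 + 12))/(7 + 2*12)) + 427)² = ((124 + (-1 - 12 - 2*12*15)/(7 + 24)) + 427)² = ((124 + (-1 - 12 - 360)/31) + 427)² = ((124 + (1/31)*(-373)) + 427)² = ((124 - 373/31) + 427)² = (3471/31 + 427)² = (16708/31)² = 279157264/961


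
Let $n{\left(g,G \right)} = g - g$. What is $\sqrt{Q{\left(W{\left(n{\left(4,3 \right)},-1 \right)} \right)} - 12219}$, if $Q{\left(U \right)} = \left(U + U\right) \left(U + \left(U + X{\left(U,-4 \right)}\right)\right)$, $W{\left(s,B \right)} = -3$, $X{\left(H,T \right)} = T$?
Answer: $3 i \sqrt{1351} \approx 110.27 i$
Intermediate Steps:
$n{\left(g,G \right)} = 0$
$Q{\left(U \right)} = 2 U \left(-4 + 2 U\right)$ ($Q{\left(U \right)} = \left(U + U\right) \left(U + \left(U - 4\right)\right) = 2 U \left(U + \left(-4 + U\right)\right) = 2 U \left(-4 + 2 U\right)$)
$\sqrt{Q{\left(W{\left(n{\left(4,3 \right)},-1 \right)} \right)} - 12219} = \sqrt{4 \left(-3\right) \left(-2 - 3\right) - 12219} = \sqrt{4 \left(-3\right) \left(-5\right) - 12219} = \sqrt{60 - 12219} = \sqrt{-12159} = 3 i \sqrt{1351}$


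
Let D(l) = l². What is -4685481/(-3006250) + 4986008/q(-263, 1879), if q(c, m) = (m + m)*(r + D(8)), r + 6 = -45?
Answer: 585311193799/5648743750 ≈ 103.62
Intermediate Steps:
r = -51 (r = -6 - 45 = -51)
q(c, m) = 26*m (q(c, m) = (m + m)*(-51 + 8²) = (2*m)*(-51 + 64) = (2*m)*13 = 26*m)
-4685481/(-3006250) + 4986008/q(-263, 1879) = -4685481/(-3006250) + 4986008/((26*1879)) = -4685481*(-1/3006250) + 4986008/48854 = 4685481/3006250 + 4986008*(1/48854) = 4685481/3006250 + 2493004/24427 = 585311193799/5648743750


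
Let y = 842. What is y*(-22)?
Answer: -18524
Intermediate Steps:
y*(-22) = 842*(-22) = -18524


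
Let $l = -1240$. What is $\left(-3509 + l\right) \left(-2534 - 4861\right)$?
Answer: $35118855$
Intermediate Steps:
$\left(-3509 + l\right) \left(-2534 - 4861\right) = \left(-3509 - 1240\right) \left(-2534 - 4861\right) = \left(-4749\right) \left(-7395\right) = 35118855$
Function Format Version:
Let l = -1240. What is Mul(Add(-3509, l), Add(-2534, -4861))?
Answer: 35118855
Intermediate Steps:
Mul(Add(-3509, l), Add(-2534, -4861)) = Mul(Add(-3509, -1240), Add(-2534, -4861)) = Mul(-4749, -7395) = 35118855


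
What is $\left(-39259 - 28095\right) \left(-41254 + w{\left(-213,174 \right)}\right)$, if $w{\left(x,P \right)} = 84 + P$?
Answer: $2761244584$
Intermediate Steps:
$\left(-39259 - 28095\right) \left(-41254 + w{\left(-213,174 \right)}\right) = \left(-39259 - 28095\right) \left(-41254 + \left(84 + 174\right)\right) = - 67354 \left(-41254 + 258\right) = \left(-67354\right) \left(-40996\right) = 2761244584$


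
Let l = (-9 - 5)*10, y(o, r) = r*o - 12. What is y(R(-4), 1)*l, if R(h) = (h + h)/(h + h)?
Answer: 1540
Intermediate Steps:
R(h) = 1 (R(h) = (2*h)/((2*h)) = (2*h)*(1/(2*h)) = 1)
y(o, r) = -12 + o*r (y(o, r) = o*r - 12 = -12 + o*r)
l = -140 (l = -14*10 = -140)
y(R(-4), 1)*l = (-12 + 1*1)*(-140) = (-12 + 1)*(-140) = -11*(-140) = 1540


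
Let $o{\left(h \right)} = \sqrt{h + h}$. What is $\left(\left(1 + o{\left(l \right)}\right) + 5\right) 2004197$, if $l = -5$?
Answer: $12025182 + 2004197 i \sqrt{10} \approx 1.2025 \cdot 10^{7} + 6.3378 \cdot 10^{6} i$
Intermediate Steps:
$o{\left(h \right)} = \sqrt{2} \sqrt{h}$ ($o{\left(h \right)} = \sqrt{2 h} = \sqrt{2} \sqrt{h}$)
$\left(\left(1 + o{\left(l \right)}\right) + 5\right) 2004197 = \left(\left(1 + \sqrt{2} \sqrt{-5}\right) + 5\right) 2004197 = \left(\left(1 + \sqrt{2} i \sqrt{5}\right) + 5\right) 2004197 = \left(\left(1 + i \sqrt{10}\right) + 5\right) 2004197 = \left(6 + i \sqrt{10}\right) 2004197 = 12025182 + 2004197 i \sqrt{10}$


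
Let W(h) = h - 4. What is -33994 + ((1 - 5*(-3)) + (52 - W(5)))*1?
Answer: -33927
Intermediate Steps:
W(h) = -4 + h
-33994 + ((1 - 5*(-3)) + (52 - W(5)))*1 = -33994 + ((1 - 5*(-3)) + (52 - (-4 + 5)))*1 = -33994 + ((1 + 15) + (52 - 1*1))*1 = -33994 + (16 + (52 - 1))*1 = -33994 + (16 + 51)*1 = -33994 + 67*1 = -33994 + 67 = -33927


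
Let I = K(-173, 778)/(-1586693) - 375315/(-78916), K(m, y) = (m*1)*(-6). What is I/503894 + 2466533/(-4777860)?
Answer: -38905961885608691269439/75365153092635515847480 ≈ -0.51623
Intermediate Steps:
K(m, y) = -6*m (K(m, y) = m*(-6) = -6*m)
I = 595427768487/125215464788 (I = -6*(-173)/(-1586693) - 375315/(-78916) = 1038*(-1/1586693) - 375315*(-1/78916) = -1038/1586693 + 375315/78916 = 595427768487/125215464788 ≈ 4.7552)
I/503894 + 2466533/(-4777860) = (595427768487/125215464788)/503894 + 2466533/(-4777860) = (595427768487/125215464788)*(1/503894) + 2466533*(-1/4777860) = 595427768487/63095321413884472 - 2466533/4777860 = -38905961885608691269439/75365153092635515847480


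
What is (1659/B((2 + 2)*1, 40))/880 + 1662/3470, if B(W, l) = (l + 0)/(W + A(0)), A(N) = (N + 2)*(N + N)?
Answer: 2038233/3053600 ≈ 0.66749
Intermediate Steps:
A(N) = 2*N*(2 + N) (A(N) = (2 + N)*(2*N) = 2*N*(2 + N))
B(W, l) = l/W (B(W, l) = (l + 0)/(W + 2*0*(2 + 0)) = l/(W + 2*0*2) = l/(W + 0) = l/W)
(1659/B((2 + 2)*1, 40))/880 + 1662/3470 = (1659/((40/(((2 + 2)*1)))))/880 + 1662/3470 = (1659/((40/((4*1)))))*(1/880) + 1662*(1/3470) = (1659/((40/4)))*(1/880) + 831/1735 = (1659/((40*(¼))))*(1/880) + 831/1735 = (1659/10)*(1/880) + 831/1735 = 1659/8800 + 831/1735 = 2038233/3053600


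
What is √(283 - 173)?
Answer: √110 ≈ 10.488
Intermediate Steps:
√(283 - 173) = √110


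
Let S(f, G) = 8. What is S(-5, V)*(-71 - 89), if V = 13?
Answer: -1280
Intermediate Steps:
S(-5, V)*(-71 - 89) = 8*(-71 - 89) = 8*(-160) = -1280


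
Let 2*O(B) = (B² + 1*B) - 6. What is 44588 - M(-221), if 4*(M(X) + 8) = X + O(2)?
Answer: 178605/4 ≈ 44651.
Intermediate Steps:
O(B) = -3 + B/2 + B²/2 (O(B) = ((B² + 1*B) - 6)/2 = ((B² + B) - 6)/2 = ((B + B²) - 6)/2 = (-6 + B + B²)/2 = -3 + B/2 + B²/2)
M(X) = -8 + X/4 (M(X) = -8 + (X + (-3 + (½)*2 + (½)*2²))/4 = -8 + (X + (-3 + 1 + (½)*4))/4 = -8 + (X + (-3 + 1 + 2))/4 = -8 + (X + 0)/4 = -8 + X/4)
44588 - M(-221) = 44588 - (-8 + (¼)*(-221)) = 44588 - (-8 - 221/4) = 44588 - 1*(-253/4) = 44588 + 253/4 = 178605/4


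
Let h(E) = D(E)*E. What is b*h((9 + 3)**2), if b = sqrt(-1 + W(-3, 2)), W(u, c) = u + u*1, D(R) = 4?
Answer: 576*I*sqrt(7) ≈ 1524.0*I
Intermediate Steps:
W(u, c) = 2*u (W(u, c) = u + u = 2*u)
h(E) = 4*E
b = I*sqrt(7) (b = sqrt(-1 + 2*(-3)) = sqrt(-1 - 6) = sqrt(-7) = I*sqrt(7) ≈ 2.6458*I)
b*h((9 + 3)**2) = (I*sqrt(7))*(4*(9 + 3)**2) = (I*sqrt(7))*(4*12**2) = (I*sqrt(7))*(4*144) = (I*sqrt(7))*576 = 576*I*sqrt(7)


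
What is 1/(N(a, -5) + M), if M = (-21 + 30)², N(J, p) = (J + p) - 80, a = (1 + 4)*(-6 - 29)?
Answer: -1/179 ≈ -0.0055866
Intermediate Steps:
a = -175 (a = 5*(-35) = -175)
N(J, p) = -80 + J + p
M = 81 (M = 9² = 81)
1/(N(a, -5) + M) = 1/((-80 - 175 - 5) + 81) = 1/(-260 + 81) = 1/(-179) = -1/179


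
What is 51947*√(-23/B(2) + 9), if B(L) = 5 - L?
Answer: 103894*√3/3 ≈ 59983.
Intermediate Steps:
51947*√(-23/B(2) + 9) = 51947*√(-23/(5 - 1*2) + 9) = 51947*√(-23/(5 - 2) + 9) = 51947*√(-23/3 + 9) = 51947*√(4/3) = 51947*(2*√3/3) = 103894*√3/3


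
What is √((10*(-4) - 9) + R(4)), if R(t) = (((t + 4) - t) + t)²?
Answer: √15 ≈ 3.8730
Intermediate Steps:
R(t) = (4 + t)² (R(t) = (((4 + t) - t) + t)² = (4 + t)²)
√((10*(-4) - 9) + R(4)) = √((10*(-4) - 9) + (4 + 4)²) = √((-40 - 9) + 8²) = √(-49 + 64) = √15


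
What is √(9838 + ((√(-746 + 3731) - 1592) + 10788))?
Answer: √(19034 + √2985) ≈ 138.16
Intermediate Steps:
√(9838 + ((√(-746 + 3731) - 1592) + 10788)) = √(9838 + ((√2985 - 1592) + 10788)) = √(9838 + ((-1592 + √2985) + 10788)) = √(9838 + (9196 + √2985)) = √(19034 + √2985)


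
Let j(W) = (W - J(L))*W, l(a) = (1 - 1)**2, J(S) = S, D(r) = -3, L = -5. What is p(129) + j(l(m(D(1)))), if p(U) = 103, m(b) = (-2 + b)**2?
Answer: 103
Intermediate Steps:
l(a) = 0 (l(a) = 0**2 = 0)
j(W) = W*(5 + W) (j(W) = (W - 1*(-5))*W = (W + 5)*W = (5 + W)*W = W*(5 + W))
p(129) + j(l(m(D(1)))) = 103 + 0*(5 + 0) = 103 + 0*5 = 103 + 0 = 103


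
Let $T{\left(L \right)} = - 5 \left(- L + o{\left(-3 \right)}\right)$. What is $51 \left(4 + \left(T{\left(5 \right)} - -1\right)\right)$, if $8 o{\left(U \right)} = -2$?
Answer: $\frac{6375}{4} \approx 1593.8$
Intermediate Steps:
$o{\left(U \right)} = - \frac{1}{4}$ ($o{\left(U \right)} = \frac{1}{8} \left(-2\right) = - \frac{1}{4}$)
$T{\left(L \right)} = \frac{5}{4} + 5 L$ ($T{\left(L \right)} = - 5 \left(- L - \frac{1}{4}\right) = - 5 \left(- \frac{1}{4} - L\right) = \frac{5}{4} + 5 L$)
$51 \left(4 + \left(T{\left(5 \right)} - -1\right)\right) = 51 \left(4 + \left(\left(\frac{5}{4} + 5 \cdot 5\right) - -1\right)\right) = 51 \left(4 + \left(\left(\frac{5}{4} + 25\right) + 1\right)\right) = 51 \left(4 + \left(\frac{105}{4} + 1\right)\right) = 51 \left(4 + \frac{109}{4}\right) = 51 \cdot \frac{125}{4} = \frac{6375}{4}$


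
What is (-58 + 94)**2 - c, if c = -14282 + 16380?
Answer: -802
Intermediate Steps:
c = 2098
(-58 + 94)**2 - c = (-58 + 94)**2 - 1*2098 = 36**2 - 2098 = 1296 - 2098 = -802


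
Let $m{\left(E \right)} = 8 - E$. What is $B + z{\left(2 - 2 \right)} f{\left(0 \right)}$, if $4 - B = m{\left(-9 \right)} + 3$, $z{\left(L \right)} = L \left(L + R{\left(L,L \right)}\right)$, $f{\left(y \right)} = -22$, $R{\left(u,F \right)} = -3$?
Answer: $-16$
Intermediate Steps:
$z{\left(L \right)} = L \left(-3 + L\right)$ ($z{\left(L \right)} = L \left(L - 3\right) = L \left(-3 + L\right)$)
$B = -16$ ($B = 4 - \left(\left(8 - -9\right) + 3\right) = 4 - \left(\left(8 + 9\right) + 3\right) = 4 - \left(17 + 3\right) = 4 - 20 = -16$)
$B + z{\left(2 - 2 \right)} f{\left(0 \right)} = -16 + \left(2 - 2\right) \left(-3 + \left(2 - 2\right)\right) \left(-22\right) = -16 + 0 \left(-3 + 0\right) \left(-22\right) = -16 + 0 \left(-3\right) \left(-22\right) = -16 + 0 \left(-22\right) = -16 + 0 = -16$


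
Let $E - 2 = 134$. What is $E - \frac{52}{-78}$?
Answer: $\frac{410}{3} \approx 136.67$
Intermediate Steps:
$E = 136$ ($E = 2 + 134 = 136$)
$E - \frac{52}{-78} = 136 - \frac{52}{-78} = 136 - - \frac{2}{3} = 136 + \frac{2}{3} = \frac{410}{3}$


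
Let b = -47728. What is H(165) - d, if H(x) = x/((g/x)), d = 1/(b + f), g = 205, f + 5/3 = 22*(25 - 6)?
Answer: 772836198/5819335 ≈ 132.80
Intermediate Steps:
f = 1249/3 (f = -5/3 + 22*(25 - 6) = -5/3 + 22*19 = -5/3 + 418 = 1249/3 ≈ 416.33)
d = -3/141935 (d = 1/(-47728 + 1249/3) = 1/(-141935/3) = -3/141935 ≈ -2.1136e-5)
H(x) = x²/205 (H(x) = x/((205/x)) = x*(x/205) = x²/205)
H(165) - d = (1/205)*165² - 1*(-3/141935) = (1/205)*27225 + 3/141935 = 5445/41 + 3/141935 = 772836198/5819335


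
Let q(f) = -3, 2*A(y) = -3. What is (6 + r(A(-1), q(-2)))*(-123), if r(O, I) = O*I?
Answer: -2583/2 ≈ -1291.5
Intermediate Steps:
A(y) = -3/2 (A(y) = (1/2)*(-3) = -3/2)
r(O, I) = I*O
(6 + r(A(-1), q(-2)))*(-123) = (6 - 3*(-3/2))*(-123) = (6 + 9/2)*(-123) = (21/2)*(-123) = -2583/2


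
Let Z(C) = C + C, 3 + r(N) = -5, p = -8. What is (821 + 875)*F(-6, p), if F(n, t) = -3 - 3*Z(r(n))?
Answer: 76320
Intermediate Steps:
r(N) = -8 (r(N) = -3 - 5 = -8)
Z(C) = 2*C
F(n, t) = 45 (F(n, t) = -3 - 6*(-8) = -3 - 3*(-16) = -3 + 48 = 45)
(821 + 875)*F(-6, p) = (821 + 875)*45 = 1696*45 = 76320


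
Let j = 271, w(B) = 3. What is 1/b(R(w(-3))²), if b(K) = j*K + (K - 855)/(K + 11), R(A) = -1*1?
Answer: 6/1199 ≈ 0.0050042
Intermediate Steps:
R(A) = -1
b(K) = 271*K + (-855 + K)/(11 + K) (b(K) = 271*K + (K - 855)/(K + 11) = 271*K + (-855 + K)/(11 + K))
1/b(R(w(-3))²) = 1/((-855 + 271*((-1)²)² + 2982*(-1)²)/(11 + (-1)²)) = 1/((-855 + 271*1² + 2982*1)/(11 + 1)) = 1/((-855 + 271*1 + 2982)/12) = 1/((-855 + 271 + 2982)/12) = 1/((1/12)*2398) = 1/(1199/6) = 6/1199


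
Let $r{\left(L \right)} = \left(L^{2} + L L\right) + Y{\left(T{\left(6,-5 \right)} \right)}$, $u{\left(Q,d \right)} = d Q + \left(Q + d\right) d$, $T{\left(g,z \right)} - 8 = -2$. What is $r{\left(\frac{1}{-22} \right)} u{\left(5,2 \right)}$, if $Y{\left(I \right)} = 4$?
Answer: $\frac{11628}{121} \approx 96.099$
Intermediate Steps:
$T{\left(g,z \right)} = 6$ ($T{\left(g,z \right)} = 8 - 2 = 6$)
$u{\left(Q,d \right)} = Q d + d \left(Q + d\right)$
$r{\left(L \right)} = 4 + 2 L^{2}$ ($r{\left(L \right)} = \left(L^{2} + L L\right) + 4 = \left(L^{2} + L^{2}\right) + 4 = 2 L^{2} + 4 = 4 + 2 L^{2}$)
$r{\left(\frac{1}{-22} \right)} u{\left(5,2 \right)} = \left(4 + 2 \left(\frac{1}{-22}\right)^{2}\right) 2 \left(2 + 2 \cdot 5\right) = \left(4 + 2 \left(- \frac{1}{22}\right)^{2}\right) 2 \left(2 + 10\right) = \left(4 + 2 \cdot \frac{1}{484}\right) 2 \cdot 12 = \left(4 + \frac{1}{242}\right) 24 = \frac{969}{242} \cdot 24 = \frac{11628}{121}$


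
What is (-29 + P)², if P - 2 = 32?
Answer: 25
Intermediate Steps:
P = 34 (P = 2 + 32 = 34)
(-29 + P)² = (-29 + 34)² = 5² = 25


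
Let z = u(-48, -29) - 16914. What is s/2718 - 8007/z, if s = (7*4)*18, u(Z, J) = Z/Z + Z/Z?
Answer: 11143/16912 ≈ 0.65888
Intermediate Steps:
u(Z, J) = 2 (u(Z, J) = 1 + 1 = 2)
s = 504 (s = 28*18 = 504)
z = -16912 (z = 2 - 16914 = -16912)
s/2718 - 8007/z = 504/2718 - 8007/(-16912) = 504*(1/2718) - 8007*(-1/16912) = 28/151 + 8007/16912 = 11143/16912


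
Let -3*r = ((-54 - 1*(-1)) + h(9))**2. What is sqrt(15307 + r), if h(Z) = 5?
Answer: sqrt(14539) ≈ 120.58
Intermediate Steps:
r = -768 (r = -((-54 - 1*(-1)) + 5)**2/3 = -((-54 + 1) + 5)**2/3 = -(-53 + 5)**2/3 = -1/3*(-48)**2 = -1/3*2304 = -768)
sqrt(15307 + r) = sqrt(15307 - 768) = sqrt(14539)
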